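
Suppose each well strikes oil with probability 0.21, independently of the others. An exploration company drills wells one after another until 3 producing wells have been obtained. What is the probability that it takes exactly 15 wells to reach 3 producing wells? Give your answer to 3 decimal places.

Y = trial on which the third success occurs; negative binomial, r=3, p=0.21.
P(Y=15) = C(14,2) · p^3 · (1−p)^12
= 91 · 0.009261 · 0.059092 = 0.04980

0.050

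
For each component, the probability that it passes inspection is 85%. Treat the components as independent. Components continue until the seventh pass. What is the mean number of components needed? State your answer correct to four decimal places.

Y = total components until the seventh success; negative binomial with r=7, p=0.85.
E[Y] = r / p = 7 / 0.85 = 8.235294

8.2353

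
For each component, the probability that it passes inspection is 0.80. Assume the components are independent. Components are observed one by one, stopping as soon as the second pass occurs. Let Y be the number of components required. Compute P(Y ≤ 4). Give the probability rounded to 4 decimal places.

0.9728

Finishing within 4 components ⇔ at least 2 successes in the first 4. With X ~ Binomial(4, 0.80), P(Y ≤ 4) = 1 − P(X ≤ 1).
  k=0: C(4,0)·0.80^0·0.20^4 = 0.001600
  k=1: C(4,1)·0.80^1·0.20^3 = 0.025600
1 − 0.027200 = 0.972800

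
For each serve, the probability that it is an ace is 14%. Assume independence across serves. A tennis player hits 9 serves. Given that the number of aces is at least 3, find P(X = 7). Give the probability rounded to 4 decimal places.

X ~ Binomial(9, 0.14). Want P(X=7 | X≥3) = P(X=7) / P(X≥3).
P(X=7) = C(9,7)·0.14^7·0.86^2 = 0.000028
P(X≥3) = 1 − 0.257327 − 0.377015 − 0.245498 = 0.120160
Ratio = 0.000028 / 0.120160 = 0.000234

0.0002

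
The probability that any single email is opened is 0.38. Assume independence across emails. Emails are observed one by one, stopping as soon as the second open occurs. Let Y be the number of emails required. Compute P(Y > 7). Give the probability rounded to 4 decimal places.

Needing more than 7 emails ⇔ fewer than 2 successes in the first 7. With X ~ Binomial(7, 0.38), P(Y > 7) = P(X ≤ 1).
  k=0: C(7,0)·0.38^0·0.62^7 = 0.035216
  k=1: C(7,1)·0.38^1·0.62^6 = 0.151089
P(X ≤ 1) = 0.186305

0.1863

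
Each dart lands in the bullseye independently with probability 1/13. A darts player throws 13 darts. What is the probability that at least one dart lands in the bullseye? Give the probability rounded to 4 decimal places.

P(at least one) = 1 − P(none) = 1 − (1 − 0.076923)^13
= 1 − 0.353258 = 0.646742

0.6467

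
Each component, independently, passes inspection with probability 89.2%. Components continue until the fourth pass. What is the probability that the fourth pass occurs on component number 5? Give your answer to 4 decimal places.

Y = trial on which the fourth success occurs; negative binomial, r=4, p=0.892.
P(Y=5) = C(4,3) · p^4 · (1−p)^1
= 4 · 0.63308 · 0.108 = 0.273491

0.2735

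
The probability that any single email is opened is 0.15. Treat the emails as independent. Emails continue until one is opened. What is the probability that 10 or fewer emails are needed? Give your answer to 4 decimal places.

Y = number of emails to the first success; geometric, p = 0.15.
P(Y ≤ 10) = 1 − (1−p)^10 = 1 − 0.196874 = 0.803126

0.8031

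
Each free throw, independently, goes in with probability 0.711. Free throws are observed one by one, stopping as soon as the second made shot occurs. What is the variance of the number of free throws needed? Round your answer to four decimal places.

Y = total free throws until the second success; negative binomial with r=2, p=0.711.
Var(Y) = r(1−p)/p² = 2·0.289 / 0.711² = 1.143375

1.1434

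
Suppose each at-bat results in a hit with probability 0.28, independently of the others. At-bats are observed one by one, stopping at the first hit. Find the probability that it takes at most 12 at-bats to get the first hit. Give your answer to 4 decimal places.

0.9806

Y = number of at-bats to the first success; geometric, p = 0.28.
P(Y ≤ 12) = 1 − (1−p)^12 = 1 − 0.019408 = 0.980592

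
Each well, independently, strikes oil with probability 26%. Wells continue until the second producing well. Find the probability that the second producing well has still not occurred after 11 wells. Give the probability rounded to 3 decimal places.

0.177

Needing more than 11 wells ⇔ fewer than 2 successes in the first 11. With X ~ Binomial(11, 0.26), P(Y > 11) = P(X ≤ 1).
  k=0: C(11,0)·0.26^0·0.74^11 = 0.03644
  k=1: C(11,1)·0.26^1·0.74^10 = 0.14083
P(X ≤ 1) = 0.17726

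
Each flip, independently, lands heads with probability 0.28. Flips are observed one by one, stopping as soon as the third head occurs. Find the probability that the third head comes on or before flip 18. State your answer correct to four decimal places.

0.9158

Finishing within 18 flips ⇔ at least 3 successes in the first 18. With X ~ Binomial(18, 0.28), P(Y ≤ 18) = 1 − P(X ≤ 2).
  k=0: C(18,0)·0.28^0·0.72^18 = 0.002704
  k=1: C(18,1)·0.28^1·0.72^17 = 0.018927
  k=2: C(18,2)·0.28^2·0.72^16 = 0.062564
1 − 0.084195 = 0.915805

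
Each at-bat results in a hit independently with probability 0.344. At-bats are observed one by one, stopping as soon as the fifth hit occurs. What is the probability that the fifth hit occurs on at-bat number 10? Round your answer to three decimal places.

0.074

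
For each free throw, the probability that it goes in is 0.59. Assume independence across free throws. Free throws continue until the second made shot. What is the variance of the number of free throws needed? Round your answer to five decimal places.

Y = total free throws until the second success; negative binomial with r=2, p=0.59.
Var(Y) = r(1−p)/p² = 2·0.41 / 0.59² = 2.3556449

2.35564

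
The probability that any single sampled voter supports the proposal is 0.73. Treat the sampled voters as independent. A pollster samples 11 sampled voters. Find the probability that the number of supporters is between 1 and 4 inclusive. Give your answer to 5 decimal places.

0.01186

X ~ Binomial(11, 0.73); P(1 ≤ X ≤ 4) = Σ C(11,k) p^k (1−p)^(11−k) over k:
  k=1: C(11,1)·0.73^1·0.27^10 = 0.0000165
  k=2: C(11,2)·0.73^2·0.27^9 = 0.0002235
  k=3: C(11,3)·0.73^3·0.27^8 = 0.0018129
  k=4: C(11,4)·0.73^4·0.27^7 = 0.0098028
Total = 0.0118557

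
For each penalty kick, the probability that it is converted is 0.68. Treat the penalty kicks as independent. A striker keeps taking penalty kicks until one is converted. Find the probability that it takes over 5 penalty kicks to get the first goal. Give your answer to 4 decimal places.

Y = number of penalty kicks to the first success; geometric, p = 0.68.
P(Y > 5) = P(first 5 all fail) = (1−p)^5 = 0.003355

0.0034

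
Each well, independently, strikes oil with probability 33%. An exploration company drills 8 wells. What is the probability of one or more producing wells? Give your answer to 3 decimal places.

P(at least one) = 1 − P(none) = 1 − (1 − 0.33)^8
= 1 − 0.04061 = 0.95939

0.959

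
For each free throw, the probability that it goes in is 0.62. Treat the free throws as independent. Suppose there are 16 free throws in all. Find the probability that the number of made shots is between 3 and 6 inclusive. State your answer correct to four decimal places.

0.0410

X ~ Binomial(16, 0.62); P(3 ≤ X ≤ 6) = Σ C(16,k) p^k (1−p)^(16−k) over k:
  k=3: C(16,3)·0.62^3·0.38^13 = 0.000460
  k=4: C(16,4)·0.62^4·0.38^12 = 0.002438
  k=5: C(16,5)·0.62^5·0.38^11 = 0.009547
  k=6: C(16,6)·0.62^6·0.38^10 = 0.028557
Total = 0.041002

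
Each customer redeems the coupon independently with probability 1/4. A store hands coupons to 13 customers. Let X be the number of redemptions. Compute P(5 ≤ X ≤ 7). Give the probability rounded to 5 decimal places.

0.20039

X ~ Binomial(13, 0.25); P(5 ≤ X ≤ 7) = Σ C(13,k) p^k (1−p)^(13−k) over k:
  k=5: C(13,5)·0.25^5·0.75^8 = 0.1258255
  k=6: C(13,6)·0.25^6·0.75^7 = 0.0559224
  k=7: C(13,7)·0.25^7·0.75^6 = 0.0186408
Total = 0.2003888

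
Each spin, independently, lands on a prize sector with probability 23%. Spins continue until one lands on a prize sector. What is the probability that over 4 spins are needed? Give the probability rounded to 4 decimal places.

Y = number of spins to the first success; geometric, p = 0.23.
P(Y > 4) = P(first 4 all fail) = (1−p)^4 = 0.351530

0.3515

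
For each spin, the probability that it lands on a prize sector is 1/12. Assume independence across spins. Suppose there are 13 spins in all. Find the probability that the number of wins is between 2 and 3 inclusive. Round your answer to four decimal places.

0.2773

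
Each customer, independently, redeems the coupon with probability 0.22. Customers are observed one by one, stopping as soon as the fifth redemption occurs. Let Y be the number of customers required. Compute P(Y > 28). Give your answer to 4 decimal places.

Needing more than 28 customers ⇔ fewer than 5 successes in the first 28. With X ~ Binomial(28, 0.22), P(Y > 28) = P(X ≤ 4).
  k=0: C(28,0)·0.22^0·0.78^28 = 0.000952
  k=1: C(28,1)·0.22^1·0.78^27 = 0.007519
  k=2: C(28,2)·0.22^2·0.78^26 = 0.028628
  k=3: C(28,3)·0.22^3·0.78^25 = 0.069980
  k=4: C(28,4)·0.22^4·0.78^24 = 0.123363
P(X ≤ 4) = 0.230443

0.2304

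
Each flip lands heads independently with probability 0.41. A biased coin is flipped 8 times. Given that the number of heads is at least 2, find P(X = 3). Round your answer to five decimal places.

0.30534

X ~ Binomial(8, 0.41). Want P(X=3 | X≥2) = P(X=3) / P(X≥2).
P(X=3) = C(8,3)·0.41^3·0.59^5 = 0.2759305
P(X≥2) = 1 − 0.0146830 − 0.0816278 = 0.9036892
Ratio = 0.2759305 / 0.9036892 = 0.3053378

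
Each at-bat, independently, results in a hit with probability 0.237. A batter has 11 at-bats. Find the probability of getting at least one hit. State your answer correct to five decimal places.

P(at least one) = 1 − P(none) = 1 − (1 − 0.237)^11
= 1 − 0.0510235 = 0.9489765

0.94898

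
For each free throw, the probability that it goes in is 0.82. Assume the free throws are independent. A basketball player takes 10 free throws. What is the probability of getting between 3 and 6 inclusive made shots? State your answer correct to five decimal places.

X ~ Binomial(10, 0.82); P(3 ≤ X ≤ 6) = Σ C(10,k) p^k (1−p)^(10−k) over k:
  k=3: C(10,3)·0.82^3·0.18^7 = 0.0004051
  k=4: C(10,4)·0.82^4·0.18^6 = 0.0032293
  k=5: C(10,5)·0.82^5·0.18^5 = 0.0176536
  k=6: C(10,6)·0.82^6·0.18^4 = 0.0670181
Total = 0.0883061

0.08831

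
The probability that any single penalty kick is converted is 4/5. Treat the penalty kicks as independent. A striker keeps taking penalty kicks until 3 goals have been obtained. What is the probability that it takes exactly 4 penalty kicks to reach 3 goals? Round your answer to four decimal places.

0.3072

Y = trial on which the third success occurs; negative binomial, r=3, p=0.80.
P(Y=4) = C(3,2) · p^3 · (1−p)^1
= 3 · 0.512 · 0.2 = 0.307200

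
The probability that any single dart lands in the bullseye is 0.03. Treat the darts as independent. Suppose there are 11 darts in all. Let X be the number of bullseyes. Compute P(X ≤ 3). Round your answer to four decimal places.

X ~ Binomial(11, 0.03); P(X ≤ 3) = Σ C(11,k) p^k (1−p)^(11−k) over k:
  k=0: C(11,0)·0.03^0·0.97^11 = 0.715301
  k=1: C(11,1)·0.03^1·0.97^10 = 0.243350
  k=2: C(11,2)·0.03^2·0.97^9 = 0.037631
  k=3: C(11,3)·0.03^3·0.97^8 = 0.003492
Total = 0.999774

0.9998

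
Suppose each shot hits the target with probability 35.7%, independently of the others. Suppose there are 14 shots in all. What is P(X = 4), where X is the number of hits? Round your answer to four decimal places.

0.1964

X ~ Binomial(n=14, p=0.357).
P(X=4) = C(14,4) · p^4 · (1−p)^10
= 1001 · 0.016243 · 0.012081 = 0.196434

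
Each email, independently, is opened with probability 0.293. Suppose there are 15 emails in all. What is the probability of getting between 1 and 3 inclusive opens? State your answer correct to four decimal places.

0.3122

X ~ Binomial(15, 0.293); P(1 ≤ X ≤ 3) = Σ C(15,k) p^k (1−p)^(15−k) over k:
  k=1: C(15,1)·0.293^1·0.707^14 = 0.034263
  k=2: C(15,2)·0.293^2·0.707^13 = 0.099398
  k=3: C(15,3)·0.293^3·0.707^12 = 0.178504
Total = 0.312165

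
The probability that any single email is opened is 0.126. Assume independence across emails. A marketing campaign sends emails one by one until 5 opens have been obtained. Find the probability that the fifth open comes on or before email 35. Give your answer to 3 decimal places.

0.456

Finishing within 35 emails ⇔ at least 5 successes in the first 35. With X ~ Binomial(35, 0.126), P(Y ≤ 35) = 1 − P(X ≤ 4).
  k=0: C(35,0)·0.126^0·0.874^35 = 0.00897
  k=1: C(35,1)·0.126^1·0.874^34 = 0.04527
  k=2: C(35,2)·0.126^2·0.874^33 = 0.11095
  k=3: C(35,3)·0.126^3·0.874^32 = 0.17595
  k=4: C(35,4)·0.126^4·0.874^31 = 0.20293
1 − 0.54407 = 0.45593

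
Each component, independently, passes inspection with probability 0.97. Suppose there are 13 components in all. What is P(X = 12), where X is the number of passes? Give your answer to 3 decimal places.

X ~ Binomial(n=13, p=0.97).
P(X=12) = C(13,12) · p^12 · (1−p)^1
= 13 · 0.69384 · 0.03 = 0.27060

0.271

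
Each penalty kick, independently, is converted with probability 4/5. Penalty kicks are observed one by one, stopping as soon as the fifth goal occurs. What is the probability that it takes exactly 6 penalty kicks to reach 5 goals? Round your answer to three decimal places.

0.328

Y = trial on which the fifth success occurs; negative binomial, r=5, p=0.80.
P(Y=6) = C(5,4) · p^5 · (1−p)^1
= 5 · 0.32768 · 0.2 = 0.32768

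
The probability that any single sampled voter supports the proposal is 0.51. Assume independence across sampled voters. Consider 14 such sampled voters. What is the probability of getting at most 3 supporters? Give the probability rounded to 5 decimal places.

X ~ Binomial(14, 0.51); P(X ≤ 3) = Σ C(14,k) p^k (1−p)^(14−k) over k:
  k=0: C(14,0)·0.51^0·0.49^14 = 0.0000460
  k=1: C(14,1)·0.51^1·0.49^13 = 0.0006703
  k=2: C(14,2)·0.51^2·0.49^12 = 0.0045346
  k=3: C(14,3)·0.51^3·0.49^11 = 0.0188786
Total = 0.0241294

0.02413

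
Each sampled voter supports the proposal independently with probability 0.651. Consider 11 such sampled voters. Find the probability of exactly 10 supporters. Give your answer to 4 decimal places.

0.0525

X ~ Binomial(n=11, p=0.651).
P(X=10) = C(11,10) · p^10 · (1−p)^1
= 11 · 0.013671 · 0.349 = 0.052484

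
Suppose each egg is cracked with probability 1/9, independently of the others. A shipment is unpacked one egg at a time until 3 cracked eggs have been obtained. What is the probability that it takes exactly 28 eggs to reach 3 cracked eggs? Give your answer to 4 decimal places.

Y = trial on which the third success occurs; negative binomial, r=3, p=0.111111.
P(Y=28) = C(27,2) · p^3 · (1−p)^25
= 351 · 0.0013717 · 0.052624 = 0.025338

0.0253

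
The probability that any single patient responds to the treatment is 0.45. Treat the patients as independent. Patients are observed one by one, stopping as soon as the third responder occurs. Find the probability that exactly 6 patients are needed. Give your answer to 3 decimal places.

Y = trial on which the third success occurs; negative binomial, r=3, p=0.45.
P(Y=6) = C(5,2) · p^3 · (1−p)^3
= 10 · 0.091125 · 0.16637 = 0.15161

0.152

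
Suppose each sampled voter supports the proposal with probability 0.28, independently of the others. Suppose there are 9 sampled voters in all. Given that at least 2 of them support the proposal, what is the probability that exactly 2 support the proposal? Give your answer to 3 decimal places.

0.370

X ~ Binomial(9, 0.28). Want P(X=2 | X≥2) = P(X=2) / P(X≥2).
P(X=2) = C(9,2)·0.28^2·0.72^7 = 0.28310
P(X≥2) = 1 − 0.05200 − 0.18200 = 0.76601
Ratio = 0.28310 / 0.76601 = 0.36958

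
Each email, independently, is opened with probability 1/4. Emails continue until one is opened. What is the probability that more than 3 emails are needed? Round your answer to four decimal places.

0.4219

Y = number of emails to the first success; geometric, p = 0.25.
P(Y > 3) = P(first 3 all fail) = (1−p)^3 = 0.421875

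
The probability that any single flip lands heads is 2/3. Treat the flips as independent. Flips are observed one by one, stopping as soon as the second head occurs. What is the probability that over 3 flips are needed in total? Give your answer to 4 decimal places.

Needing more than 3 flips ⇔ fewer than 2 successes in the first 3. With X ~ Binomial(3, 0.666667), P(Y > 3) = P(X ≤ 1).
  k=0: C(3,0)·0.666667^0·0.333333^3 = 0.037037
  k=1: C(3,1)·0.666667^1·0.333333^2 = 0.222222
P(X ≤ 1) = 0.259259

0.2593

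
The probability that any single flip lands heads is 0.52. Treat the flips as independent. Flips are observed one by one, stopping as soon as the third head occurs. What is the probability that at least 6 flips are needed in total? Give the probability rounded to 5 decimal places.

0.46254

Needing more than 5 flips ⇔ fewer than 3 successes in the first 5. With X ~ Binomial(5, 0.52), P(Y > 5) = P(X ≤ 2).
  k=0: C(5,0)·0.52^0·0.48^5 = 0.0254804
  k=1: C(5,1)·0.52^1·0.48^4 = 0.1380188
  k=2: C(5,2)·0.52^2·0.48^3 = 0.2990408
P(X ≤ 2) = 0.4625400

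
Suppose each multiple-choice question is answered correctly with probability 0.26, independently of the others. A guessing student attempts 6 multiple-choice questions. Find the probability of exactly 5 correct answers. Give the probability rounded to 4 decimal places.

0.0053

X ~ Binomial(n=6, p=0.26).
P(X=5) = C(6,5) · p^5 · (1−p)^1
= 6 · 0.0011881 · 0.74 = 0.005275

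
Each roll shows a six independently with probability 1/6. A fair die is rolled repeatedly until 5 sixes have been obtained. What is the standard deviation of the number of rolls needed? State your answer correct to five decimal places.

Y = total rolls until the fifth success; negative binomial with r=5, p=0.166667.
SD(Y) = √[r(1−p)/p²] = √(150.0000000) = 12.2474487

12.24745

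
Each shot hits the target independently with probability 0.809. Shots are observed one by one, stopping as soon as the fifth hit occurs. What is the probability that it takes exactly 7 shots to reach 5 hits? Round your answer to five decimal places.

Y = trial on which the fifth success occurs; negative binomial, r=5, p=0.809.
P(Y=7) = C(6,4) · p^5 · (1−p)^2
= 15 · 0.34653 · 0.036481 = 0.1896272

0.18963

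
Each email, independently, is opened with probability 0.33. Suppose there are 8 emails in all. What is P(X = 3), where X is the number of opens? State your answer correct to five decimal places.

0.27171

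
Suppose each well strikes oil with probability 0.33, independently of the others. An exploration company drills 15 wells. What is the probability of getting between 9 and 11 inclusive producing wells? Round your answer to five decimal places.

0.02861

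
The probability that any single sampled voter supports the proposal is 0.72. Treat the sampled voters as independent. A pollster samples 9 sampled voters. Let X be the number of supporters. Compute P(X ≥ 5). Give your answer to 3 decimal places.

X ~ Binomial(9, 0.72); P(X ≥ 5) = Σ C(9,k) p^k (1−p)^(9−k) over k:
  k=5: C(9,5)·0.72^5·0.28^4 = 0.14985
  k=6: C(9,6)·0.72^6·0.28^3 = 0.25689
  k=7: C(9,7)·0.72^7·0.28^2 = 0.28310
  k=8: C(9,8)·0.72^8·0.28^1 = 0.18200
  k=9: C(9,9)·0.72^9·0.28^0 = 0.05200
Total = 0.92384

0.924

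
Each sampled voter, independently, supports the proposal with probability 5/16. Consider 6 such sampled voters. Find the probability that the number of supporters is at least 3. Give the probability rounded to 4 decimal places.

X ~ Binomial(6, 0.3125); P(X ≥ 3) = Σ C(6,k) p^k (1−p)^(6−k) over k:
  k=3: C(6,3)·0.3125^3·0.6875^3 = 0.198334
  k=4: C(6,4)·0.3125^4·0.6875^2 = 0.067614
  k=5: C(6,5)·0.3125^5·0.6875^1 = 0.012293
  k=6: C(6,6)·0.3125^6·0.6875^0 = 0.000931
Total = 0.279173

0.2792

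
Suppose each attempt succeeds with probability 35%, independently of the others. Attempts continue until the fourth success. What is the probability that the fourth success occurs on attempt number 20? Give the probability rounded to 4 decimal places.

Y = trial on which the fourth success occurs; negative binomial, r=4, p=0.35.
P(Y=20) = C(19,3) · p^4 · (1−p)^16
= 969 · 0.015006 · 0.0010153 = 0.014764

0.0148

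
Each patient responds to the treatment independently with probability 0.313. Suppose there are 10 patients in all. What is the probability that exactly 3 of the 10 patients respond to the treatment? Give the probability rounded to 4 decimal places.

X ~ Binomial(n=10, p=0.313).
P(X=3) = C(10,3) · p^3 · (1−p)^7
= 120 · 0.030664 · 0.072227 = 0.265773

0.2658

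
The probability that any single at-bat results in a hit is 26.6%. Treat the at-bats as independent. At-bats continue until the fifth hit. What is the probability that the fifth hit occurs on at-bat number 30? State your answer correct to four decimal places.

0.0139

Y = trial on which the fifth success occurs; negative binomial, r=5, p=0.266.
P(Y=30) = C(29,4) · p^5 · (1−p)^25
= 23751 · 0.0013317 · 0.00043894 = 0.013883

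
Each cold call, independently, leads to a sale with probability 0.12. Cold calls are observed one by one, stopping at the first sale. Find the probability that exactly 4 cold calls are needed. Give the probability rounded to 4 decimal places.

0.0818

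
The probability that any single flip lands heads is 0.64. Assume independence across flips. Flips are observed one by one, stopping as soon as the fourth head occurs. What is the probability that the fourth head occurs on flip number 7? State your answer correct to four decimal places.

0.1566

Y = trial on which the fourth success occurs; negative binomial, r=4, p=0.64.
P(Y=7) = C(6,3) · p^4 · (1−p)^3
= 20 · 0.16777 · 0.046656 = 0.156552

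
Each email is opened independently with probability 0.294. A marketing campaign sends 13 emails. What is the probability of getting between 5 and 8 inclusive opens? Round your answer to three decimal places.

X ~ Binomial(13, 0.294); P(5 ≤ X ≤ 8) = Σ C(13,k) p^k (1−p)^(13−k) over k:
  k=5: C(13,5)·0.294^5·0.706^8 = 0.17448
  k=6: C(13,6)·0.294^6·0.706^7 = 0.09688
  k=7: C(13,7)·0.294^7·0.706^6 = 0.04034
  k=8: C(13,8)·0.294^8·0.706^5 = 0.01260
Total = 0.32431

0.324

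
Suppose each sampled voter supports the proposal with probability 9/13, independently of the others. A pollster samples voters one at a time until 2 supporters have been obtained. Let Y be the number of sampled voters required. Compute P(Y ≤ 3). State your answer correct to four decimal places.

Finishing within 3 sampled voters ⇔ at least 2 successes in the first 3. With X ~ Binomial(3, 0.692308), P(Y ≤ 3) = 1 − P(X ≤ 1).
  k=0: C(3,0)·0.692308^0·0.307692^3 = 0.029131
  k=1: C(3,1)·0.692308^1·0.307692^2 = 0.196632
1 − 0.225762 = 0.774238

0.7742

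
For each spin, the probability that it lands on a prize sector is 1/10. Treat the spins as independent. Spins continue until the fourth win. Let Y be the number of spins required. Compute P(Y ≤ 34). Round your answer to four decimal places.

0.4462

Finishing within 34 spins ⇔ at least 4 successes in the first 34. With X ~ Binomial(34, 0.10), P(Y ≤ 34) = 1 − P(X ≤ 3).
  k=0: C(34,0)·0.10^0·0.90^34 = 0.027813
  k=1: C(34,1)·0.10^1·0.90^33 = 0.105071
  k=2: C(34,2)·0.10^2·0.90^32 = 0.192630
  k=3: C(34,3)·0.10^3·0.90^31 = 0.228302
1 − 0.553815 = 0.446185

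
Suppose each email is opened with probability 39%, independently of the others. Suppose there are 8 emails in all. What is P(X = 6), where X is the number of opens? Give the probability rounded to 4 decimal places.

0.0367

X ~ Binomial(n=8, p=0.39).
P(X=6) = C(8,6) · p^6 · (1−p)^2
= 28 · 0.0035187 · 0.3721 = 0.036661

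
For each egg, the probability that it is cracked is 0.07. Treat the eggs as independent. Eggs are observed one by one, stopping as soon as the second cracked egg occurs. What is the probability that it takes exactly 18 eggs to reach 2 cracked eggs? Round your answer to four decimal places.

0.0261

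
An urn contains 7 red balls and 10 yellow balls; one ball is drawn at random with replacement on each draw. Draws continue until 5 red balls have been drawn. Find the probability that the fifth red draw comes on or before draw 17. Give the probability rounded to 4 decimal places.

0.8931

Finishing within 17 draws ⇔ at least 5 successes in the first 17. With X ~ Binomial(17, 0.411765), P(Y ≤ 17) = 1 − P(X ≤ 4).
  k=0: C(17,0)·0.411765^0·0.588235^17 = 0.000121
  k=1: C(17,1)·0.411765^1·0.588235^16 = 0.001439
  k=2: C(17,2)·0.411765^2·0.588235^15 = 0.008056
  k=3: C(17,3)·0.411765^3·0.588235^14 = 0.028195
  k=4: C(17,4)·0.411765^4·0.588235^13 = 0.069078
1 − 0.106888 = 0.893112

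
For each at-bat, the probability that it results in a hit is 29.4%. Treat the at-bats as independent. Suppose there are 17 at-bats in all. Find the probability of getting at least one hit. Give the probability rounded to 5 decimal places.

P(at least one) = 1 − P(none) = 1 − (1 − 0.294)^17
= 1 − 0.0026896 = 0.9973104

0.99731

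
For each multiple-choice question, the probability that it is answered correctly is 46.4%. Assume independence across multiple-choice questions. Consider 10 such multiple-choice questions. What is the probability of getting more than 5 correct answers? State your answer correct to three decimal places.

0.292

X ~ Binomial(10, 0.464); P(X ≥ 6) = Σ C(10,k) p^k (1−p)^(10−k) over k:
  k=6: C(10,6)·0.464^6·0.536^4 = 0.17298
  k=7: C(10,7)·0.464^7·0.536^3 = 0.08557
  k=8: C(10,8)·0.464^8·0.536^2 = 0.02778
  k=9: C(10,9)·0.464^9·0.536^1 = 0.00534
  k=10: C(10,10)·0.464^10·0.536^0 = 0.00046
Total = 0.29213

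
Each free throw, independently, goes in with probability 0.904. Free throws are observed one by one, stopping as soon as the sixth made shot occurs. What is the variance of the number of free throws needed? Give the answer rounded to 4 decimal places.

0.7048

Y = total free throws until the sixth success; negative binomial with r=6, p=0.904.
Var(Y) = r(1−p)/p² = 6·0.096 / 0.904² = 0.704832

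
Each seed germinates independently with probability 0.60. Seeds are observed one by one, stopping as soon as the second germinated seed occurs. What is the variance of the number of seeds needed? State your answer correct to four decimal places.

2.2222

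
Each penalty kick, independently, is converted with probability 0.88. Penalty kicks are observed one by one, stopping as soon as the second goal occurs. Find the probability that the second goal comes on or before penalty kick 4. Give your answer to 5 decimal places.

Finishing within 4 penalty kicks ⇔ at least 2 successes in the first 4. With X ~ Binomial(4, 0.88), P(Y ≤ 4) = 1 − P(X ≤ 1).
  k=0: C(4,0)·0.88^0·0.12^4 = 0.0002074
  k=1: C(4,1)·0.88^1·0.12^3 = 0.0060826
1 − 0.0062899 = 0.9937101

0.99371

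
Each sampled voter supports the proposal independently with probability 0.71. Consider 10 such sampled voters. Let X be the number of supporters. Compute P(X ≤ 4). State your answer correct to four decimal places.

0.0404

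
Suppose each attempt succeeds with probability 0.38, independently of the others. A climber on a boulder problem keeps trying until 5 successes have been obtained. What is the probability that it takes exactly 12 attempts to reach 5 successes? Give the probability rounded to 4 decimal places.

Y = trial on which the fifth success occurs; negative binomial, r=5, p=0.38.
P(Y=12) = C(11,4) · p^5 · (1−p)^7
= 330 · 0.0079235 · 0.035216 = 0.092082

0.0921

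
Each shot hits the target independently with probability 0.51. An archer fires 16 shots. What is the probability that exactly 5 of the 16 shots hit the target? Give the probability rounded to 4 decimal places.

0.0589

X ~ Binomial(n=16, p=0.51).
P(X=5) = C(16,5) · p^5 · (1−p)^11
= 4368 · 0.034503 · 0.00039098 = 0.058924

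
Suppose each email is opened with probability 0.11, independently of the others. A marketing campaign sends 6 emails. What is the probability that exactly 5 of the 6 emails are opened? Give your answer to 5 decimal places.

0.00009

X ~ Binomial(n=6, p=0.11).
P(X=5) = C(6,5) · p^5 · (1−p)^1
= 6 · 1.6105e-05 · 0.89 = 0.0000860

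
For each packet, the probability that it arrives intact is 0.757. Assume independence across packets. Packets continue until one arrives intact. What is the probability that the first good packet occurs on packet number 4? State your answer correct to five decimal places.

0.01086

Geometric (trials to first success), p = 0.757.
P(Y = 4) = (1−p)^3 · p = 0.014349 · 0.757 = 0.0108621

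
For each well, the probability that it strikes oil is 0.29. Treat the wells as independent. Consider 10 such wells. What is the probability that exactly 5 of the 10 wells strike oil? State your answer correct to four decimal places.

0.0933

X ~ Binomial(n=10, p=0.29).
P(X=5) = C(10,5) · p^5 · (1−p)^5
= 252 · 0.0020511 · 0.18042 = 0.093257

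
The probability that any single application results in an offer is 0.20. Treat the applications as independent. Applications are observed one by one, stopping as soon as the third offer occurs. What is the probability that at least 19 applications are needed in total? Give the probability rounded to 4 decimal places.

Needing more than 18 applications ⇔ fewer than 3 successes in the first 18. With X ~ Binomial(18, 0.20), P(Y > 18) = P(X ≤ 2).
  k=0: C(18,0)·0.20^0·0.80^18 = 0.018014
  k=1: C(18,1)·0.20^1·0.80^17 = 0.081065
  k=2: C(18,2)·0.20^2·0.80^16 = 0.172263
P(X ≤ 2) = 0.271342

0.2713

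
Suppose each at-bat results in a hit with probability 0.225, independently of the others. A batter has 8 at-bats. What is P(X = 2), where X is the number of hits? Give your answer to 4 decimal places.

X ~ Binomial(n=8, p=0.225).
P(X=2) = C(8,2) · p^2 · (1−p)^6
= 28 · 0.050625 · 0.21668 = 0.307138

0.3071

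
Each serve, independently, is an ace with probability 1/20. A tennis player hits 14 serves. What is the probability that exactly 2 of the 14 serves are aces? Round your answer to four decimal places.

X ~ Binomial(n=14, p=0.05).
P(X=2) = C(14,2) · p^2 · (1−p)^12
= 91 · 0.0025 · 0.54036 = 0.122932

0.1229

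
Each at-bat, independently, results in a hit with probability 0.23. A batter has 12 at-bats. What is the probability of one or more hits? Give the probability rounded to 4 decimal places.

P(at least one) = 1 − P(none) = 1 − (1 − 0.23)^12
= 1 − 0.043440 = 0.956560

0.9566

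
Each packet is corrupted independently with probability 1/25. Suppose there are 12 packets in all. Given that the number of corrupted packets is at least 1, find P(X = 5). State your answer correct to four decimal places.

X ~ Binomial(12, 0.04). Want P(X=5 | X≥1) = P(X=5) / P(X≥1).
P(X=5) = C(12,5)·0.04^5·0.96^7 = 0.000061
P(X≥1) = 1 − 0.612710 = 0.387290
Ratio = 0.000061 / 0.387290 = 0.000157

0.0002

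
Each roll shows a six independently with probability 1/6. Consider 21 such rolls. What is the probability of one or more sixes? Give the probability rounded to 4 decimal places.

0.9783

P(at least one) = 1 − P(none) = 1 − (1 − 0.166667)^21
= 1 − 0.021737 = 0.978263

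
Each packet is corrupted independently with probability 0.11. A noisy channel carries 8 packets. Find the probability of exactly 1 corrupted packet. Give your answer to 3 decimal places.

X ~ Binomial(n=8, p=0.11).
P(X=1) = C(8,1) · p^1 · (1−p)^7
= 8 · 0.11 · 0.44231 = 0.38924

0.389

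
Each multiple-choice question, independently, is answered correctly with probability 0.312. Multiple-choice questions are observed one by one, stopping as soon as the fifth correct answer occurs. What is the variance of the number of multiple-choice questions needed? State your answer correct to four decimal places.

35.3386

Y = total multiple-choice questions until the fifth success; negative binomial with r=5, p=0.312.
Var(Y) = r(1−p)/p² = 5·0.688 / 0.312² = 35.338593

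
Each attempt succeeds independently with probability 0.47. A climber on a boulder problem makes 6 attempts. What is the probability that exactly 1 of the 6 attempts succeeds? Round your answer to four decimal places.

0.1179

X ~ Binomial(n=6, p=0.47).
P(X=1) = C(6,1) · p^1 · (1−p)^5
= 6 · 0.47 · 0.04182 = 0.117931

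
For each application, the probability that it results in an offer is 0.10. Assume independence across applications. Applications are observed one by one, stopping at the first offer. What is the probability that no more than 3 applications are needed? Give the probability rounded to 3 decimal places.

0.271

Y = number of applications to the first success; geometric, p = 0.10.
P(Y ≤ 3) = 1 − (1−p)^3 = 1 − 0.72900 = 0.27100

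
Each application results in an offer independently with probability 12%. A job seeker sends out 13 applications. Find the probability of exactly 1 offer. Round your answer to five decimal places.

X ~ Binomial(n=13, p=0.12).
P(X=1) = C(13,1) · p^1 · (1−p)^12
= 13 · 0.12 · 0.21567 = 0.3364470

0.33645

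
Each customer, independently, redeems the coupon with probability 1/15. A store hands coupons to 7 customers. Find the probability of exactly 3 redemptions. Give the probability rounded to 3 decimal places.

X ~ Binomial(n=7, p=0.066667).
P(X=3) = C(7,3) · p^3 · (1−p)^4
= 35 · 0.0002963 · 0.75883 = 0.00787

0.008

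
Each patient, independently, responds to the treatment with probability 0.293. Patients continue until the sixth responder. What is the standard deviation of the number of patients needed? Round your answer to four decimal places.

Y = total patients until the sixth success; negative binomial with r=6, p=0.293.
SD(Y) = √[r(1−p)/p²] = √(49.412340) = 7.029391

7.0294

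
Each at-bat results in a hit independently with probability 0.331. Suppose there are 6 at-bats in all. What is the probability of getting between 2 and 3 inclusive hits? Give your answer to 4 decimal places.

0.5464

X ~ Binomial(6, 0.331); P(2 ≤ X ≤ 3) = Σ C(6,k) p^k (1−p)^(6−k) over k:
  k=2: C(6,2)·0.331^2·0.669^4 = 0.329194
  k=3: C(6,3)·0.331^3·0.669^3 = 0.217166
Total = 0.546360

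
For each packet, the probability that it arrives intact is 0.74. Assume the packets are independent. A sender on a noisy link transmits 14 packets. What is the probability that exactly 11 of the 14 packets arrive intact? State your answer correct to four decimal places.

0.2331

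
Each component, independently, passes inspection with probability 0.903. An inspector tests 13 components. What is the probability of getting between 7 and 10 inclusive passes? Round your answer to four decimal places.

0.1249

X ~ Binomial(13, 0.903); P(7 ≤ X ≤ 10) = Σ C(13,k) p^k (1−p)^(13−k) over k:
  k=7: C(13,7)·0.903^7·0.097^6 = 0.000700
  k=8: C(13,8)·0.903^8·0.097^5 = 0.004886
  k=9: C(13,9)·0.903^9·0.097^4 = 0.025269
  k=10: C(13,10)·0.903^10·0.097^3 = 0.094093
Total = 0.124948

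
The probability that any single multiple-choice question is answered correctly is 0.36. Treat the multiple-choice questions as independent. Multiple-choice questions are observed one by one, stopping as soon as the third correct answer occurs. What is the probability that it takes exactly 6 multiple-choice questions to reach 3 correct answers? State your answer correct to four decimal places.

Y = trial on which the third success occurs; negative binomial, r=3, p=0.36.
P(Y=6) = C(5,2) · p^3 · (1−p)^3
= 10 · 0.046656 · 0.26214 = 0.122306

0.1223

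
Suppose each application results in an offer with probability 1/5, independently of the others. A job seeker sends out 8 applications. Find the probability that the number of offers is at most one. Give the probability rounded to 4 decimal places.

X ~ Binomial(8, 0.20); P(X ≤ 1) = Σ C(8,k) p^k (1−p)^(8−k) over k:
  k=0: C(8,0)·0.20^0·0.80^8 = 0.167772
  k=1: C(8,1)·0.20^1·0.80^7 = 0.335544
Total = 0.503316

0.5033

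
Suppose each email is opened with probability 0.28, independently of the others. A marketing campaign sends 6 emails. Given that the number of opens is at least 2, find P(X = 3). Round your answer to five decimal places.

0.30595

X ~ Binomial(6, 0.28). Want P(X=3 | X≥2) = P(X=3) / P(X≥2).
P(X=3) = C(6,3)·0.28^3·0.72^3 = 0.1638708
P(X≥2) = 1 − 0.1393141 − 0.3250662 = 0.5356198
Ratio = 0.1638708 / 0.5356198 = 0.3059461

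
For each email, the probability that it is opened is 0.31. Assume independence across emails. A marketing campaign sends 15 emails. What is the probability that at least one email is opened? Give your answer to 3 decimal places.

0.996

P(at least one) = 1 − P(none) = 1 − (1 − 0.31)^15
= 1 − 0.00383 = 0.99617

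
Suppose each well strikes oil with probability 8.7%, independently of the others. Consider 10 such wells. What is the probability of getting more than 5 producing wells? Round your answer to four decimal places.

0.0001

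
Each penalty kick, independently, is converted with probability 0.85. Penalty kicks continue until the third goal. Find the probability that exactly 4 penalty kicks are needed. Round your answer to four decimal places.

Y = trial on which the third success occurs; negative binomial, r=3, p=0.85.
P(Y=4) = C(3,2) · p^3 · (1−p)^1
= 3 · 0.61413 · 0.15 = 0.276356

0.2764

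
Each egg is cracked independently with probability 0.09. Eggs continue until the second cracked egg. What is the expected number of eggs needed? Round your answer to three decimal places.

22.222

Y = total eggs until the second success; negative binomial with r=2, p=0.09.
E[Y] = r / p = 2 / 0.09 = 22.22222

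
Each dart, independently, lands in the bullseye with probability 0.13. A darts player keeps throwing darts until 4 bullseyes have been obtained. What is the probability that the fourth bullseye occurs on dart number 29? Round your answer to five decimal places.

0.02878

Y = trial on which the fourth success occurs; negative binomial, r=4, p=0.13.
P(Y=29) = C(28,3) · p^4 · (1−p)^25
= 3276 · 0.00028561 · 0.03076 = 0.0287805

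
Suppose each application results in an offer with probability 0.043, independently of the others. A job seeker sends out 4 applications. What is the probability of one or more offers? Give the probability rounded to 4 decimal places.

P(at least one) = 1 − P(none) = 1 − (1 − 0.043)^4
= 1 − 0.838779 = 0.161221

0.1612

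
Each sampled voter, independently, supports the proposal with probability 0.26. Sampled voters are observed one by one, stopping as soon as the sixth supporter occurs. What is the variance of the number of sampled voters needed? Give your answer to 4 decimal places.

65.6805

Y = total sampled voters until the sixth success; negative binomial with r=6, p=0.26.
Var(Y) = r(1−p)/p² = 6·0.74 / 0.26² = 65.680473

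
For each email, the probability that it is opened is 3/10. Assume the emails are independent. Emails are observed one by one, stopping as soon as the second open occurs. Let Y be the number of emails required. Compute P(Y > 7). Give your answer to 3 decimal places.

Needing more than 7 emails ⇔ fewer than 2 successes in the first 7. With X ~ Binomial(7, 0.30), P(Y > 7) = P(X ≤ 1).
  k=0: C(7,0)·0.30^0·0.70^7 = 0.08235
  k=1: C(7,1)·0.30^1·0.70^6 = 0.24706
P(X ≤ 1) = 0.32942

0.329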